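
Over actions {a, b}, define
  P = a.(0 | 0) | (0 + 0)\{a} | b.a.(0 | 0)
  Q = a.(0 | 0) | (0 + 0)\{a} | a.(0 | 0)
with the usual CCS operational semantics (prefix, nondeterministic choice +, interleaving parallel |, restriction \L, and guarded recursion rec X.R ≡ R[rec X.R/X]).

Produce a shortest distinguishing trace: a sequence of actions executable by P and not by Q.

Reachable graph of P (6 states):
  u0 = a.(0 | 0) | (0 + 0)\{a} | b.a.(0 | 0) ⊢ -a-> u1, -b-> u2
  u1 = 0 | 0 | (0 + 0)\{a} | b.a.(0 | 0) ⊢ -b-> u3
  u2 = a.(0 | 0) | (0 + 0)\{a} | a.(0 | 0) ⊢ -a-> u3, -a-> u4
  u3 = 0 | 0 | (0 + 0)\{a} | a.(0 | 0) ⊢ -a-> u5
  u4 = a.(0 | 0) | (0 + 0)\{a} | (0 | 0) ⊢ -a-> u5
  u5 = 0 | 0 | (0 + 0)\{a} | (0 | 0) ⊢ stopped
Reachable graph of Q (4 states):
  v0 = a.(0 | 0) | (0 + 0)\{a} | a.(0 | 0) ⊢ -a-> v1, -a-> v2
  v1 = 0 | 0 | (0 + 0)\{a} | a.(0 | 0) ⊢ -a-> v3
  v2 = a.(0 | 0) | (0 + 0)\{a} | (0 | 0) ⊢ -a-> v3
  v3 = 0 | 0 | (0 + 0)\{a} | (0 | 0) ⊢ stopped
Run σ = ⟨b⟩ on P: start {u0}
  [1] b ⇒ {u2}
  ✓ P
Run σ = ⟨b⟩ on Q: start {v0}
  [1] b ⇒ ∅  — Q cannot continue

b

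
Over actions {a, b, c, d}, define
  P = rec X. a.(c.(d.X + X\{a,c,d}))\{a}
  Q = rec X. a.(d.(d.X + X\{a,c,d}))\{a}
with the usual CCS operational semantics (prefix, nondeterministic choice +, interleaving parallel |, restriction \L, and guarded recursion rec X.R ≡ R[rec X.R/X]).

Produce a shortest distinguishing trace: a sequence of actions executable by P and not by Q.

P's transition system — 4 states:
  m0 = rec X. a.(c.(d.X + X\{a,c,d}))\{a} has moves --a--▸ m1
  m1 = (c.(d.(rec X. a.(c.(d.X + X\{a,c,d}))\{a}) + (rec X. a.(c.(d.X + X\{a,c,d}))\{a})\{a,c,d}))\{a} has moves --c--▸ m2
  m2 = (d.(rec X. a.(c.(d.X + X\{a,c,d}))\{a}) + (rec X. a.(c.(d.X + X\{a,c,d}))\{a})\{a,c,d})\{a} has moves --d--▸ m3
  m3 = (rec X. a.(c.(d.X + X\{a,c,d}))\{a})\{a} has moves deadlocked
Q's transition system — 4 states:
  n0 = rec X. a.(d.(d.X + X\{a,c,d}))\{a} has moves --a--▸ n1
  n1 = (d.(d.(rec X. a.(d.(d.X + X\{a,c,d}))\{a}) + (rec X. a.(d.(d.X + X\{a,c,d}))\{a})\{a,c,d}))\{a} has moves --d--▸ n2
  n2 = (d.(rec X. a.(d.(d.X + X\{a,c,d}))\{a}) + (rec X. a.(d.(d.X + X\{a,c,d}))\{a})\{a,c,d})\{a} has moves --d--▸ n3
  n3 = (rec X. a.(d.(d.X + X\{a,c,d}))\{a})\{a} has moves deadlocked
Trace ⟨ac⟩ through P, begin at {m0}:
  [1] a ⇒ {m1}
  [2] c ⇒ {m2}
  P completes σ.
Trace ⟨ac⟩ through Q, begin at {n0}:
  [1] a ⇒ {n1}
  [2] c ⇒ no successor for Q

ac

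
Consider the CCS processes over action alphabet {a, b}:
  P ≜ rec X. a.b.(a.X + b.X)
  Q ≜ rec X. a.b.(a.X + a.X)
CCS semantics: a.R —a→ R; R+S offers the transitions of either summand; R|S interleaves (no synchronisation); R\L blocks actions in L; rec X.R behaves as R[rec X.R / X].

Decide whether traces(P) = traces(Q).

LTS(P): 3 reachable states
  s0 = rec X. a.b.(a.X + b.X) has moves ··a··> s1
  s1 = b.(a.(rec X. a.b.(a.X + b.X)) + b.(rec X. a.b.(a.X + b.X))) has moves ··b··> s2
  s2 = a.(rec X. a.b.(a.X + b.X)) + b.(rec X. a.b.(a.X + b.X)) has moves ··a··> s0, ··b··> s0
LTS(Q): 3 reachable states
  t0 = rec X. a.b.(a.X + a.X) has moves ··a··> t1
  t1 = b.(a.(rec X. a.b.(a.X + a.X)) + a.(rec X. a.b.(a.X + a.X))) has moves ··b··> t2
  t2 = a.(rec X. a.b.(a.X + a.X)) + a.(rec X. a.b.(a.X + a.X)) has moves ··a··> t0
Trace ⟨abb⟩ through P, begin at {s0}:
  step 1 (a): {s1}
  step 2 (b): {s2}
  step 3 (b): {s0}
  ✓ P
Trace ⟨abb⟩ through Q, begin at {t0}:
  step 1 (a): {t1}
  step 2 (b): {t2}
  step 3 (b): ∅  — Q cannot continue

trace-distinct — witness ⟨abb⟩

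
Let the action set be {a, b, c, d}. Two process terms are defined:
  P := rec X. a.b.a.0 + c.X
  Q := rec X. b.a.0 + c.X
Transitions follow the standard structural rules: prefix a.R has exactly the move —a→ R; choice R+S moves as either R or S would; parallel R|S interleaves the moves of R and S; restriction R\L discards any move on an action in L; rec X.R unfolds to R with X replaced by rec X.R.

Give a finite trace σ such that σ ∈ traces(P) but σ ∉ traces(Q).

a

Reachable graph of P (4 states):
  m0 = rec X. a.b.a.0 + c.X ⊢ —a→ m1, —c→ m0
  m1 = b.a.0 ⊢ —b→ m2
  m2 = a.0 ⊢ —a→ m3
  m3 = 0 ⊢ (no moves)
Reachable graph of Q (3 states):
  n0 = rec X. b.a.0 + c.X ⊢ —b→ n1, —c→ n0
  n1 = a.0 ⊢ —a→ n2
  n2 = 0 ⊢ (no moves)
Trace ⟨a⟩ through P, begin at {m0}:
  [1] a ⇒ {m1}
  P completes σ.
Trace ⟨a⟩ through Q, begin at {n0}:
  [1] a ⇒ no successor for Q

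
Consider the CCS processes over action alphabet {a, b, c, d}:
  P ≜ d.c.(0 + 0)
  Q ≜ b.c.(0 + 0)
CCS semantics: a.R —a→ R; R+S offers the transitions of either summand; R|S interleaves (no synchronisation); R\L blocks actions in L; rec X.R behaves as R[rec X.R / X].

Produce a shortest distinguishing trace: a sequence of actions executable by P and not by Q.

Reachable graph of P (3 states):
  p0 = d.c.(0 + 0) :: —d→ p1
  p1 = c.(0 + 0) :: —c→ p2
  p2 = 0 + 0 :: (no moves)
Reachable graph of Q (3 states):
  q0 = b.c.(0 + 0) :: —b→ q1
  q1 = c.(0 + 0) :: —c→ q2
  q2 = 0 + 0 :: (no moves)
Executing d from P (initial set {p0}):
  after d @ step 1: {p1}
  — P admits the full trace.
Executing d from Q (initial set {q0}):
  after d @ step 1: ∅  — Q cannot continue

d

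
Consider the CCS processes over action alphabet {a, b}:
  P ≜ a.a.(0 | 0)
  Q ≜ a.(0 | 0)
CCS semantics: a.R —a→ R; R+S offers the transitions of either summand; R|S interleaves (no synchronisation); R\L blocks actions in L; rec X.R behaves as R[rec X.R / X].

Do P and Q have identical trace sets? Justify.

LTS(P): 3 reachable states
  p0 = a.a.(0 | 0) → —a→ p1
  p1 = a.(0 | 0) → —a→ p2
  p2 = 0 | 0 → deadlocked
LTS(Q): 2 reachable states
  q0 = a.(0 | 0) → —a→ q1
  q1 = 0 | 0 → deadlocked
Trace ⟨aa⟩ through P, begin at {p0}:
  [1] a ⇒ {p1}
  [2] a ⇒ {p2}
  P completes σ.
Trace ⟨aa⟩ through Q, begin at {q0}:
  [1] a ⇒ {q1}
  [2] a ⇒ no successor for Q

NO — witness ⟨aa⟩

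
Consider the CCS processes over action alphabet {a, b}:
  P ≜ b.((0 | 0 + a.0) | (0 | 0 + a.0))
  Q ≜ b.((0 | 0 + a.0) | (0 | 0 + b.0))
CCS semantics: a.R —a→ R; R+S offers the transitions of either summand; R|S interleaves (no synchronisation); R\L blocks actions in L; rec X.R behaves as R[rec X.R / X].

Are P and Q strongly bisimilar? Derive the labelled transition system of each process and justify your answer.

LTS(P): 5 reachable states
  p0 = b.((0 | 0 + a.0) | (0 | 0 + a.0)) :: -b-> p1
  p1 = (0 | 0 + a.0) | (0 | 0 + a.0) :: -a-> p2, -a-> p3
  p2 = (0 | 0 + a.0) | 0 :: -a-> p4
  p3 = 0 | (0 | 0 + a.0) :: -a-> p4
  p4 = 0 | 0 :: ·
LTS(Q): 5 reachable states
  q0 = b.((0 | 0 + a.0) | (0 | 0 + b.0)) :: -b-> q1
  q1 = (0 | 0 + a.0) | (0 | 0 + b.0) :: -a-> q2, -b-> q3
  q2 = 0 | (0 | 0 + b.0) :: -b-> q4
  q3 = (0 | 0 + a.0) | 0 :: -a-> q4
  q4 = 0 | 0 :: ·
Coarsest stable partition (strong bisimilarity classes):
  B0 = {p0}
  B1 = {p1}
  B2 = {p2, p3, q3}
  B3 = {p4, q4}
  B4 = {q0}
  B5 = {q1}
  B6 = {q2}
p0 ∈ B0, q0 ∈ B4 → different blocks

not bisimilar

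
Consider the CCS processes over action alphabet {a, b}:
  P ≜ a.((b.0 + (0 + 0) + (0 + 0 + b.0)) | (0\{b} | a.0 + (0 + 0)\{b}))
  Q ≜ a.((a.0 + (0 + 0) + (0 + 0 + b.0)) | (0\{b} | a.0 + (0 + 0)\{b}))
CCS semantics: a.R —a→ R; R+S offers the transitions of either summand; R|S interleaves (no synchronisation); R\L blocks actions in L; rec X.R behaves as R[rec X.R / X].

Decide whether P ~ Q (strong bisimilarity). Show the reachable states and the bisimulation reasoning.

Reachable graph of P (5 states):
  p0 = a.((b.0 + (0 + 0) + (0 + 0 + b.0)) | (0\{b} | a.0 + (0 + 0)\{b})) :: —a→ p1
  p1 = (b.0 + (0 + 0) + (0 + 0 + b.0)) | (0\{b} | a.0 + (0 + 0)\{b}) :: —a→ p2, —b→ p3
  p2 = (b.0 + (0 + 0) + (0 + 0 + b.0)) | (0\{b} | 0) :: —b→ p4
  p3 = 0 | (0\{b} | a.0 + (0 + 0)\{b}) :: —a→ p4
  p4 = 0 | (0\{b} | 0) :: deadlocked
Reachable graph of Q (5 states):
  q0 = a.((a.0 + (0 + 0) + (0 + 0 + b.0)) | (0\{b} | a.0 + (0 + 0)\{b})) :: —a→ q1
  q1 = (a.0 + (0 + 0) + (0 + 0 + b.0)) | (0\{b} | a.0 + (0 + 0)\{b}) :: —a→ q2, —a→ q3, —b→ q3
  q2 = (a.0 + (0 + 0) + (0 + 0 + b.0)) | (0\{b} | 0) :: —a→ q4, —b→ q4
  q3 = 0 | (0\{b} | a.0 + (0 + 0)\{b}) :: —a→ q4
  q4 = 0 | (0\{b} | 0) :: deadlocked
Coarsest stable partition (strong bisimilarity classes):
  B0 = {p0}
  B1 = {p1}
  B2 = {p2}
  B3 = {p4, q4}
  B4 = {p3, q3}
  B5 = {q0}
  B6 = {q1}
  B7 = {q2}
p0 ∈ B0, q0 ∈ B5 → different blocks

NO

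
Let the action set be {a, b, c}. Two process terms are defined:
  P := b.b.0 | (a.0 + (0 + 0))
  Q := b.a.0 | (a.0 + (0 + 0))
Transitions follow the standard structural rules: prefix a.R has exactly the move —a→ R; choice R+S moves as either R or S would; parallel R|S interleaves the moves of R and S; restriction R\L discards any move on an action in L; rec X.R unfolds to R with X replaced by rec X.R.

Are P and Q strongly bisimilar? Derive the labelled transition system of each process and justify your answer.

not bisimilar

LTS(P): 6 reachable states
  u0 = b.b.0 | (a.0 + (0 + 0)) → ··a··> u1, ··b··> u2
  u1 = b.b.0 | 0 → ··b··> u3
  u2 = b.0 | (a.0 + (0 + 0)) → ··a··> u3, ··b··> u4
  u3 = b.0 | 0 → ··b··> u5
  u4 = 0 | (a.0 + (0 + 0)) → ··a··> u5
  u5 = 0 | 0 → (no moves)
LTS(Q): 6 reachable states
  v0 = b.a.0 | (a.0 + (0 + 0)) → ··a··> v1, ··b··> v2
  v1 = b.a.0 | 0 → ··b··> v3
  v2 = a.0 | (a.0 + (0 + 0)) → ··a··> v3, ··a··> v4
  v3 = a.0 | 0 → ··a··> v5
  v4 = 0 | (a.0 + (0 + 0)) → ··a··> v5
  v5 = 0 | 0 → (no moves)
Partition-refinement fixed point:
  B0 = {u0}
  B1 = {u1}
  B2 = {u3}
  B3 = {u5, v5}
  B4 = {u2}
  B5 = {u4, v3, v4}
  B6 = {v0}
  B7 = {v1}
  B8 = {v2}
u0 ∈ B0, v0 ∈ B6 → different blocks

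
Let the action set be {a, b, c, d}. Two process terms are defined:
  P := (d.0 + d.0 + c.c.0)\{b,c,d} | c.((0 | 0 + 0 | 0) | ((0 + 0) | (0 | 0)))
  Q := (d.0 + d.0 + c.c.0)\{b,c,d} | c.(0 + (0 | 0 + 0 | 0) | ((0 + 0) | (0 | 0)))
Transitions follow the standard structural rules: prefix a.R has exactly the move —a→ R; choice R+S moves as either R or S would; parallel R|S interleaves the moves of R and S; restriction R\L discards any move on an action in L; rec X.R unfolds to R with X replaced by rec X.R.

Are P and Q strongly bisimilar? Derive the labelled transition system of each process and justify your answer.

YES

LTS(P): 2 reachable states
  p0 = (d.0 + d.0 + c.c.0)\{b,c,d} | c.((0 | 0 + 0 | 0) | ((0 + 0) | (0 | 0))) has moves --c--▸ p1
  p1 = (d.0 + d.0 + c.c.0)\{b,c,d} | ((0 | 0 + 0 | 0) | ((0 + 0) | (0 | 0))) has moves ∅
LTS(Q): 2 reachable states
  q0 = (d.0 + d.0 + c.c.0)\{b,c,d} | c.(0 + (0 | 0 + 0 | 0) | ((0 + 0) | (0 | 0))) has moves --c--▸ q1
  q1 = (d.0 + d.0 + c.c.0)\{b,c,d} | (0 + (0 | 0 + 0 | 0) | ((0 + 0) | (0 | 0))) has moves ∅
Partition-refinement fixed point:
  B0 = {p0, q0}
  B1 = {p1, q1}
p0 ∈ B0, q0 ∈ B0 → same block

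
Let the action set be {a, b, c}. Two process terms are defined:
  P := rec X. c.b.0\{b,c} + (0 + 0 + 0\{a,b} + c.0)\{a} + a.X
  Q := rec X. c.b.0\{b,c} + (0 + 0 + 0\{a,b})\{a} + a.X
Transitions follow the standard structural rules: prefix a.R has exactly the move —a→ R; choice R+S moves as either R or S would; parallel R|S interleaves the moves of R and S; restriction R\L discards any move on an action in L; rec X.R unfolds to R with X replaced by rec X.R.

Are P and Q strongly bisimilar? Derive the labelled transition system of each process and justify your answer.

NO

Reachable graph of P (4 states):
  p0 = rec X. c.b.0\{b,c} + (0 + 0 + 0\{a,b} + c.0)\{a} + a.X :: —a→ p0, —c→ p1, —c→ p2
  p1 = 0\{a} :: ·
  p2 = b.0\{b,c} :: —b→ p3
  p3 = 0\{b,c} :: ·
Reachable graph of Q (3 states):
  q0 = rec X. c.b.0\{b,c} + (0 + 0 + 0\{a,b})\{a} + a.X :: —a→ q0, —c→ q1
  q1 = b.0\{b,c} :: —b→ q2
  q2 = 0\{b,c} :: ·
Coarsest stable partition (strong bisimilarity classes):
  B0 = {p0}
  B1 = {p1, p3, q2}
  B2 = {p2, q1}
  B3 = {q0}
p0 ∈ B0, q0 ∈ B3 → different blocks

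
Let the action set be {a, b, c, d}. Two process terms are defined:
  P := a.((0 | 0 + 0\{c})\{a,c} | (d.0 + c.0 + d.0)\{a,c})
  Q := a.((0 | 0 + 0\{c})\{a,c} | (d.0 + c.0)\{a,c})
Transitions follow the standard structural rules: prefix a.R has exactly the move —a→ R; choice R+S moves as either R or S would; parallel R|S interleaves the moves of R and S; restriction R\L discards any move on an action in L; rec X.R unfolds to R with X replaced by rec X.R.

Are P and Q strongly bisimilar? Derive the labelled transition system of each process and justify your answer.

Reachable graph of P (3 states):
  p0 = a.((0 | 0 + 0\{c})\{a,c} | (d.0 + c.0 + d.0)\{a,c}) → =a=> p1
  p1 = (0 | 0 + 0\{c})\{a,c} | (d.0 + c.0 + d.0)\{a,c} → =d=> p2
  p2 = (0 | 0 + 0\{c})\{a,c} | 0\{a,c} → (no moves)
Reachable graph of Q (3 states):
  q0 = a.((0 | 0 + 0\{c})\{a,c} | (d.0 + c.0)\{a,c}) → =a=> q1
  q1 = (0 | 0 + 0\{c})\{a,c} | (d.0 + c.0)\{a,c} → =d=> q2
  q2 = (0 | 0 + 0\{c})\{a,c} | 0\{a,c} → (no moves)
Bisimilarity quotient blocks:
  B0 = {p0, q0}
  B1 = {p1, q1}
  B2 = {p2, q2}
p0 ∈ B0, q0 ∈ B0 → same block

P ~ Q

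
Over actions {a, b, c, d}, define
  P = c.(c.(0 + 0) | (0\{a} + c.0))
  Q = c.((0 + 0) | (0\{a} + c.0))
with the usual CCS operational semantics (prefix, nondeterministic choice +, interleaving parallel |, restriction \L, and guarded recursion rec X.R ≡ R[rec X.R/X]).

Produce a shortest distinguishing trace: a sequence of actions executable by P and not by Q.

P's transition system — 5 states:
  m0 = c.(c.(0 + 0) | (0\{a} + c.0)) :: =c=> m1
  m1 = c.(0 + 0) | (0\{a} + c.0) :: =c=> m2, =c=> m3
  m2 = (0 + 0) | (0\{a} + c.0) :: =c=> m4
  m3 = c.(0 + 0) | 0 :: =c=> m4
  m4 = (0 + 0) | 0 :: ∅
Q's transition system — 3 states:
  n0 = c.((0 + 0) | (0\{a} + c.0)) :: =c=> n1
  n1 = (0 + 0) | (0\{a} + c.0) :: =c=> n2
  n2 = (0 + 0) | 0 :: ∅
Executing ccc from P (initial set {m0}):
  step 1 (c): {m1}
  step 2 (c): {m2, m3}
  step 3 (c): {m4}
  P completes σ.
Executing ccc from Q (initial set {n0}):
  step 1 (c): {n1}
  step 2 (c): {n2}
  step 3 (c): ∅ (Q stuck)

ccc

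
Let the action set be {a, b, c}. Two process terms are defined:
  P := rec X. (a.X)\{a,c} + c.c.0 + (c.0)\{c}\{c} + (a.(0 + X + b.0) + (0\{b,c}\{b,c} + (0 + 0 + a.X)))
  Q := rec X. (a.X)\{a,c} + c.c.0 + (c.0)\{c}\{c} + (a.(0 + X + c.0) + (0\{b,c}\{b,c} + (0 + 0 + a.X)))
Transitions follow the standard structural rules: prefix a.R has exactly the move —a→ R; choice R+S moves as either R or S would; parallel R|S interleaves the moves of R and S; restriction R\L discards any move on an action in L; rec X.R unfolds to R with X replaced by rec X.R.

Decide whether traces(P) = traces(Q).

LTS(P): 4 reachable states
  m0 = rec X. (a.X)\{a,c} + c.c.0 + (c.0)\{c}\{c} + (a.(0 + X + b.0) + (0\{b,c}\{b,c} + (0 + 0 + a.X))) has moves =a=> m0, =a=> m1, =c=> m2
  m1 = 0 + (rec X. (a.X)\{a,c} + c.c.0 + (c.0)\{c}\{c} + (a.(0 + X + b.0) + (0\{b,c}\{b,c} + (0 + 0 + a.X)))) + b.0 has moves =a=> m0, =a=> m1, =b=> m3, =c=> m2
  m2 = c.0 has moves =c=> m3
  m3 = 0 has moves stopped
LTS(Q): 4 reachable states
  n0 = rec X. (a.X)\{a,c} + c.c.0 + (c.0)\{c}\{c} + (a.(0 + X + c.0) + (0\{b,c}\{b,c} + (0 + 0 + a.X))) has moves =a=> n0, =a=> n1, =c=> n2
  n1 = 0 + (rec X. (a.X)\{a,c} + c.c.0 + (c.0)\{c}\{c} + (a.(0 + X + c.0) + (0\{b,c}\{b,c} + (0 + 0 + a.X)))) + c.0 has moves =a=> n0, =a=> n1, =c=> n2, =c=> n3
  n2 = c.0 has moves =c=> n3
  n3 = 0 has moves stopped
Executing ab from P (initial set {m0}):
  [1] a ⇒ {m0, m1}
  [2] b ⇒ {m3}
  P completes σ.
Executing ab from Q (initial set {n0}):
  [1] a ⇒ {n0, n1}
  [2] b ⇒ ∅  — Q cannot continue

trace-distinct — witness ⟨ab⟩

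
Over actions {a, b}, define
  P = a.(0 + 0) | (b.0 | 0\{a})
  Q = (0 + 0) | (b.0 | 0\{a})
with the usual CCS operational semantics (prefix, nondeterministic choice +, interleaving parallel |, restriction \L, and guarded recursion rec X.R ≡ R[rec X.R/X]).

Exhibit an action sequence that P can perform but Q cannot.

Reachable graph of P (4 states):
  s0 = a.(0 + 0) | (b.0 | 0\{a}) has moves =a=> s1, =b=> s2
  s1 = (0 + 0) | (b.0 | 0\{a}) has moves =b=> s3
  s2 = a.(0 + 0) | (0 | 0\{a}) has moves =a=> s3
  s3 = (0 + 0) | (0 | 0\{a}) has moves ∅
Reachable graph of Q (2 states):
  t0 = (0 + 0) | (b.0 | 0\{a}) has moves =b=> t1
  t1 = (0 + 0) | (0 | 0\{a}) has moves ∅
Executing a from P (initial set {s0}):
  [1] a ⇒ {s1}
  — P admits the full trace.
Executing a from Q (initial set {t0}):
  [1] a ⇒ ∅  — Q cannot continue

a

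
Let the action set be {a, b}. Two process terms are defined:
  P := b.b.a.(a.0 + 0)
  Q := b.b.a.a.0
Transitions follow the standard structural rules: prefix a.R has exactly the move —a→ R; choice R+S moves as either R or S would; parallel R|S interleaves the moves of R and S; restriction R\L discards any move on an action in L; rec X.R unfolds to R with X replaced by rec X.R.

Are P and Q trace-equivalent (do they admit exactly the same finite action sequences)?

YES

P's transition system — 5 states:
  m0 = b.b.a.(a.0 + 0) has moves --b--▸ m1
  m1 = b.a.(a.0 + 0) has moves --b--▸ m2
  m2 = a.(a.0 + 0) has moves --a--▸ m3
  m3 = a.0 + 0 has moves --a--▸ m4
  m4 = 0 has moves deadlocked
Q's transition system — 5 states:
  n0 = b.b.a.a.0 has moves --b--▸ n1
  n1 = b.a.a.0 has moves --b--▸ n2
  n2 = a.a.0 has moves --a--▸ n3
  n3 = a.0 has moves --a--▸ n4
  n4 = 0 has moves deadlocked
Partition-refinement fixed point:
  B0 = {m0, n0}
  B1 = {m1, n1}
  B2 = {m2, n2}
  B3 = {m3, n3}
  B4 = {m4, n4}
m0 ∈ B0, n0 ∈ B0 → same block
Bisimilar ⇒ trace-equivalent.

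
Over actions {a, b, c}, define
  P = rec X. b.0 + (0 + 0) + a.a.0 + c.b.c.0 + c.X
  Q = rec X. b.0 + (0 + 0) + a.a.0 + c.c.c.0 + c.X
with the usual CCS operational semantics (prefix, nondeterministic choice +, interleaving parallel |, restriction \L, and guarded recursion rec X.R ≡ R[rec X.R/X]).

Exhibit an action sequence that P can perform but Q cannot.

cbc

P's transition system — 5 states:
  p0 = rec X. b.0 + (0 + 0) + a.a.0 + c.b.c.0 + c.X :: —a→ p1, —b→ p2, —c→ p0, —c→ p3
  p1 = a.0 :: —a→ p2
  p2 = 0 :: (no moves)
  p3 = b.c.0 :: —b→ p4
  p4 = c.0 :: —c→ p2
Q's transition system — 5 states:
  q0 = rec X. b.0 + (0 + 0) + a.a.0 + c.c.c.0 + c.X :: —a→ q1, —b→ q2, —c→ q0, —c→ q3
  q1 = a.0 :: —a→ q2
  q2 = 0 :: (no moves)
  q3 = c.c.0 :: —c→ q4
  q4 = c.0 :: —c→ q2
Run σ = ⟨cbc⟩ on P: start {p0}
  [1] c ⇒ {p0, p3}
  [2] b ⇒ {p2, p4}
  [3] c ⇒ {p2}
  P completes σ.
Run σ = ⟨cbc⟩ on Q: start {q0}
  [1] c ⇒ {q0, q3}
  [2] b ⇒ {q2}
  [3] c ⇒ ∅ (Q stuck)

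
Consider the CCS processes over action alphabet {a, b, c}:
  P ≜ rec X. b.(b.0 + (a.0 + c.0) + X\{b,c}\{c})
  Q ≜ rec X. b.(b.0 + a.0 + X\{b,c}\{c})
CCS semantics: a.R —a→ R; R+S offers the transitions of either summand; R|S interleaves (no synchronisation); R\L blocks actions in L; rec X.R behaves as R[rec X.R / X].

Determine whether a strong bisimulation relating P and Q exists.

Reachable graph of P (3 states):
  m0 = rec X. b.(b.0 + (a.0 + c.0) + X\{b,c}\{c}) has moves —b→ m1
  m1 = b.0 + (a.0 + c.0) + (rec X. b.(b.0 + (a.0 + c.0) + X\{b,c}\{c}))\{b,c}\{c} has moves —a→ m2, —b→ m2, —c→ m2
  m2 = 0 has moves stopped
Reachable graph of Q (3 states):
  n0 = rec X. b.(b.0 + a.0 + X\{b,c}\{c}) has moves —b→ n1
  n1 = b.0 + a.0 + (rec X. b.(b.0 + a.0 + X\{b,c}\{c}))\{b,c}\{c} has moves —a→ n2, —b→ n2
  n2 = 0 has moves stopped
Coarsest stable partition (strong bisimilarity classes):
  B0 = {m0}
  B1 = {m1}
  B2 = {m2, n2}
  B3 = {n0}
  B4 = {n1}
m0 ∈ B0, n0 ∈ B3 → different blocks

NO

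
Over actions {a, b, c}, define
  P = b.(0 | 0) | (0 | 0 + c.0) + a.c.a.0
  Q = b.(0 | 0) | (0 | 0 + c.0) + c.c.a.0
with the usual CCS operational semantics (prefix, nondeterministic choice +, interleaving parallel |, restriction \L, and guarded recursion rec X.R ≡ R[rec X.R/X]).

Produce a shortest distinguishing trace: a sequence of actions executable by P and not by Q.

P's transition system — 7 states:
  u0 = b.(0 | 0) | (0 | 0 + c.0) + a.c.a.0 ⊢ =a=> u1, =b=> u2, =c=> u3
  u1 = c.a.0 ⊢ =c=> u4
  u2 = 0 | 0 | (0 | 0 + c.0) ⊢ =c=> u5
  u3 = b.(0 | 0) | 0 ⊢ =b=> u5
  u4 = a.0 ⊢ =a=> u6
  u5 = 0 | 0 | 0 ⊢ (no moves)
  u6 = 0 ⊢ (no moves)
Q's transition system — 7 states:
  v0 = b.(0 | 0) | (0 | 0 + c.0) + c.c.a.0 ⊢ =b=> v1, =c=> v2, =c=> v3
  v1 = 0 | 0 | (0 | 0 + c.0) ⊢ =c=> v4
  v2 = b.(0 | 0) | 0 ⊢ =b=> v4
  v3 = c.a.0 ⊢ =c=> v5
  v4 = 0 | 0 | 0 ⊢ (no moves)
  v5 = a.0 ⊢ =a=> v6
  v6 = 0 ⊢ (no moves)
Executing a from P (initial set {u0}):
  [1] a ⇒ {u1}
  P completes σ.
Executing a from Q (initial set {v0}):
  [1] a ⇒ ∅ (Q stuck)

a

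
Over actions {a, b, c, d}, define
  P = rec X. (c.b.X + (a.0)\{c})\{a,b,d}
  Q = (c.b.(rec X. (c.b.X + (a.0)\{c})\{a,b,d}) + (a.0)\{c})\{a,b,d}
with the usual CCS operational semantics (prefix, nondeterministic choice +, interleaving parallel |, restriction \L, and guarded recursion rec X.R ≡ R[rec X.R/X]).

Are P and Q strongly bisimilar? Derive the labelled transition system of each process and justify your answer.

Reachable graph of P (2 states):
  s0 = rec X. (c.b.X + (a.0)\{c})\{a,b,d} → --c--▸ s1
  s1 = (b.(rec X. (c.b.X + (a.0)\{c})\{a,b,d}))\{a,b,d} → stopped
Reachable graph of Q (2 states):
  t0 = (c.b.(rec X. (c.b.X + (a.0)\{c})\{a,b,d}) + (a.0)\{c})\{a,b,d} → --c--▸ t1
  t1 = (b.(rec X. (c.b.X + (a.0)\{c})\{a,b,d}))\{a,b,d} → stopped
Coarsest stable partition (strong bisimilarity classes):
  B0 = {s0, t0}
  B1 = {s1, t1}
s0 ∈ B0, t0 ∈ B0 → same block

bisimilar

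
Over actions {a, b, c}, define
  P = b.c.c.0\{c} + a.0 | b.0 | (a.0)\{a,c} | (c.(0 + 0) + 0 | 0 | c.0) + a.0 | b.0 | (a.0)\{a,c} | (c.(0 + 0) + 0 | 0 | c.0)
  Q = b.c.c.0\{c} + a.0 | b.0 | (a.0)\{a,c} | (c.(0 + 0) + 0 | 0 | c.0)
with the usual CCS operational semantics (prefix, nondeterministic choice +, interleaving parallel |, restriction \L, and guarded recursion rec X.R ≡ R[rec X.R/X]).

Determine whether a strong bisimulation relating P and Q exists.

LTS(P): 15 reachable states
  s0 = b.c.c.0\{c} + a.0 | b.0 | (a.0)\{a,c} | (c.(0 + 0) + 0 | 0 | c.0) + a.0 | b.0 | (a.0)\{a,c} | (c.(0 + 0) + 0 | 0 | c.0) has moves =a=> s1, =b=> s2, =b=> s3, =c=> s4, =c=> s5
  s1 = 0 | b.0 | (a.0)\{a,c} | (c.(0 + 0) + 0 | 0 | c.0) has moves =b=> s6, =c=> s7, =c=> s8
  s2 = a.0 | 0 | (a.0)\{a,c} | (c.(0 + 0) + 0 | 0 | c.0) has moves =a=> s6, =c=> s10, =c=> s9
  s3 = c.c.0\{c} has moves =c=> s11
  s4 = a.0 | b.0 | (a.0)\{a,c} | (0 + 0) has moves =a=> s7, =b=> s9
  s5 = a.0 | b.0 | (a.0)\{a,c} | (0 | 0 | 0) has moves =a=> s8, =b=> s10
  s6 = 0 | 0 | (a.0)\{a,c} | (c.(0 + 0) + 0 | 0 | c.0) has moves =c=> s12, =c=> s13
  s7 = 0 | b.0 | (a.0)\{a,c} | (0 + 0) has moves =b=> s12
  s8 = 0 | b.0 | (a.0)\{a,c} | (0 | 0 | 0) has moves =b=> s13
  s9 = a.0 | 0 | (a.0)\{a,c} | (0 + 0) has moves =a=> s12
  s10 = a.0 | 0 | (a.0)\{a,c} | (0 | 0 | 0) has moves =a=> s13
  s11 = c.0\{c} has moves =c=> s14
  s12 = 0 | 0 | (a.0)\{a,c} | (0 + 0) has moves stopped
  s13 = 0 | 0 | (a.0)\{a,c} | (0 | 0 | 0) has moves stopped
  s14 = 0\{c} has moves stopped
LTS(Q): 15 reachable states
  t0 = b.c.c.0\{c} + a.0 | b.0 | (a.0)\{a,c} | (c.(0 + 0) + 0 | 0 | c.0) has moves =a=> t1, =b=> t2, =b=> t3, =c=> t4, =c=> t5
  t1 = 0 | b.0 | (a.0)\{a,c} | (c.(0 + 0) + 0 | 0 | c.0) has moves =b=> t6, =c=> t7, =c=> t8
  t2 = a.0 | 0 | (a.0)\{a,c} | (c.(0 + 0) + 0 | 0 | c.0) has moves =a=> t6, =c=> t10, =c=> t9
  t3 = c.c.0\{c} has moves =c=> t11
  t4 = a.0 | b.0 | (a.0)\{a,c} | (0 + 0) has moves =a=> t7, =b=> t9
  t5 = a.0 | b.0 | (a.0)\{a,c} | (0 | 0 | 0) has moves =a=> t8, =b=> t10
  t6 = 0 | 0 | (a.0)\{a,c} | (c.(0 + 0) + 0 | 0 | c.0) has moves =c=> t12, =c=> t13
  t7 = 0 | b.0 | (a.0)\{a,c} | (0 + 0) has moves =b=> t12
  t8 = 0 | b.0 | (a.0)\{a,c} | (0 | 0 | 0) has moves =b=> t13
  t9 = a.0 | 0 | (a.0)\{a,c} | (0 + 0) has moves =a=> t12
  t10 = a.0 | 0 | (a.0)\{a,c} | (0 | 0 | 0) has moves =a=> t13
  t11 = c.0\{c} has moves =c=> t14
  t12 = 0 | 0 | (a.0)\{a,c} | (0 + 0) has moves stopped
  t13 = 0 | 0 | (a.0)\{a,c} | (0 | 0 | 0) has moves stopped
  t14 = 0\{c} has moves stopped
Partition-refinement fixed point:
  B0 = {s0, t0}
  B1 = {s4, s5, t4, t5}
  B2 = {s10, s9, t10, t9}
  B3 = {s12, s13, s14, t12, t13, t14}
  B4 = {s7, s8, t7, t8}
  B5 = {s3, t3}
  B6 = {s11, s6, t11, t6}
  B7 = {s1, t1}
  B8 = {s2, t2}
s0 ∈ B0, t0 ∈ B0 → same block

YES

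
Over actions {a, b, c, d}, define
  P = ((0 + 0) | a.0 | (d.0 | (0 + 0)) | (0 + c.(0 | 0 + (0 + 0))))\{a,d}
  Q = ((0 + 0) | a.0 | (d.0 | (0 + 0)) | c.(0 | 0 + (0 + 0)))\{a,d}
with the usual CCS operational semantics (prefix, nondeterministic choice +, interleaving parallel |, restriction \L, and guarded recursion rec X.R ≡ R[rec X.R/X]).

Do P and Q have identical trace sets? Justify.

trace-equivalent

LTS(P): 2 reachable states
  u0 = ((0 + 0) | a.0 | (d.0 | (0 + 0)) | (0 + c.(0 | 0 + (0 + 0))))\{a,d} :: =c=> u1
  u1 = ((0 + 0) | a.0 | (d.0 | (0 + 0)) | (0 | 0 + (0 + 0)))\{a,d} :: stopped
LTS(Q): 2 reachable states
  v0 = ((0 + 0) | a.0 | (d.0 | (0 + 0)) | c.(0 | 0 + (0 + 0)))\{a,d} :: =c=> v1
  v1 = ((0 + 0) | a.0 | (d.0 | (0 + 0)) | (0 | 0 + (0 + 0)))\{a,d} :: stopped
Bisimilarity quotient blocks:
  B0 = {u0, v0}
  B1 = {u1, v1}
u0 ∈ B0, v0 ∈ B0 → same block
Bisimilar ⇒ trace-equivalent.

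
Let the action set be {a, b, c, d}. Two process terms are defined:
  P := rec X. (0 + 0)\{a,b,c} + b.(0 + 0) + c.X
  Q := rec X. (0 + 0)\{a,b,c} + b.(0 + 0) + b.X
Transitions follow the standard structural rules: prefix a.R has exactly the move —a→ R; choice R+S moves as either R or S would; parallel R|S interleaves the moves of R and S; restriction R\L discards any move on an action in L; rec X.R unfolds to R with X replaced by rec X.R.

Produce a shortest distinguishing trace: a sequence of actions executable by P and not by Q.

c

LTS(P): 2 reachable states
  u0 = rec X. (0 + 0)\{a,b,c} + b.(0 + 0) + c.X → -b-> u1, -c-> u0
  u1 = 0 + 0 → ·
LTS(Q): 2 reachable states
  v0 = rec X. (0 + 0)\{a,b,c} + b.(0 + 0) + b.X → -b-> v0, -b-> v1
  v1 = 0 + 0 → ·
Run σ = ⟨c⟩ on P: start {u0}
  after c @ step 1: {u0}
  ✓ P
Run σ = ⟨c⟩ on Q: start {v0}
  after c @ step 1: no successor for Q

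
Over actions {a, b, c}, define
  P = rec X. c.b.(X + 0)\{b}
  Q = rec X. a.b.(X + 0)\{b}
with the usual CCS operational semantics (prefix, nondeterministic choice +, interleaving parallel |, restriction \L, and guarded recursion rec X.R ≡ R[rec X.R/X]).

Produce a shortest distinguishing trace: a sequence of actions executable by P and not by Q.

c

P's transition system — 4 states:
  p0 = rec X. c.b.(X + 0)\{b} :: —c→ p1
  p1 = b.((rec X. c.b.(X + 0)\{b}) + 0)\{b} :: —b→ p2
  p2 = ((rec X. c.b.(X + 0)\{b}) + 0)\{b} :: —c→ p3
  p3 = (b.((rec X. c.b.(X + 0)\{b}) + 0)\{b})\{b} :: deadlocked
Q's transition system — 4 states:
  q0 = rec X. a.b.(X + 0)\{b} :: —a→ q1
  q1 = b.((rec X. a.b.(X + 0)\{b}) + 0)\{b} :: —b→ q2
  q2 = ((rec X. a.b.(X + 0)\{b}) + 0)\{b} :: —a→ q3
  q3 = (b.((rec X. a.b.(X + 0)\{b}) + 0)\{b})\{b} :: deadlocked
Executing c from P (initial set {p0}):
  step 1 (c): {p1}
  — P admits the full trace.
Executing c from Q (initial set {q0}):
  step 1 (c): ∅  — Q cannot continue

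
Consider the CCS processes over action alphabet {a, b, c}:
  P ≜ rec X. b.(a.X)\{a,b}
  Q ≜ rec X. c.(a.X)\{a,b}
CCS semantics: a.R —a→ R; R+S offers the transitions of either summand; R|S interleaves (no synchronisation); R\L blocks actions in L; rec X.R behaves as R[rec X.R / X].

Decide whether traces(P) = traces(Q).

traces(P) ≠ traces(Q) — witness ⟨b⟩

P's transition system — 2 states:
  m0 = rec X. b.(a.X)\{a,b} ⊢ --b--▸ m1
  m1 = (a.(rec X. b.(a.X)\{a,b}))\{a,b} ⊢ ∅
Q's transition system — 2 states:
  n0 = rec X. c.(a.X)\{a,b} ⊢ --c--▸ n1
  n1 = (a.(rec X. c.(a.X)\{a,b}))\{a,b} ⊢ ∅
Run σ = ⟨b⟩ on P: start {m0}
  after b @ step 1: {m1}
  ✓ P
Run σ = ⟨b⟩ on Q: start {n0}
  after b @ step 1: no successor for Q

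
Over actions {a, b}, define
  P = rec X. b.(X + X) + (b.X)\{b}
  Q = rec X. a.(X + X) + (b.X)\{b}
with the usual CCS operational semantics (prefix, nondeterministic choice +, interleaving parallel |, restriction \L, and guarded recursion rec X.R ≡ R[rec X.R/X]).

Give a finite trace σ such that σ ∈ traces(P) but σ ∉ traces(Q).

b

Reachable graph of P (2 states):
  s0 = rec X. b.(X + X) + (b.X)\{b} | ··b··> s1
  s1 = (rec X. b.(X + X) + (b.X)\{b}) + (rec X. b.(X + X) + (b.X)\{b}) | ··b··> s1
Reachable graph of Q (2 states):
  t0 = rec X. a.(X + X) + (b.X)\{b} | ··a··> t1
  t1 = (rec X. a.(X + X) + (b.X)\{b}) + (rec X. a.(X + X) + (b.X)\{b}) | ··a··> t1
Run σ = ⟨b⟩ on P: start {s0}
  after b @ step 1: {s1}
  ✓ P
Run σ = ⟨b⟩ on Q: start {t0}
  after b @ step 1: no successor for Q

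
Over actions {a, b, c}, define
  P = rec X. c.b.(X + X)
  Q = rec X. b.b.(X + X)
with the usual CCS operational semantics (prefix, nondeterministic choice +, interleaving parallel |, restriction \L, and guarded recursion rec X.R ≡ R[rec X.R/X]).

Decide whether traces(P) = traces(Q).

Reachable graph of P (3 states):
  p0 = rec X. c.b.(X + X) :: --c--▸ p1
  p1 = b.((rec X. c.b.(X + X)) + (rec X. c.b.(X + X))) :: --b--▸ p2
  p2 = (rec X. c.b.(X + X)) + (rec X. c.b.(X + X)) :: --c--▸ p1
Reachable graph of Q (3 states):
  q0 = rec X. b.b.(X + X) :: --b--▸ q1
  q1 = b.((rec X. b.b.(X + X)) + (rec X. b.b.(X + X))) :: --b--▸ q2
  q2 = (rec X. b.b.(X + X)) + (rec X. b.b.(X + X)) :: --b--▸ q1
Run σ = ⟨c⟩ on P: start {p0}
  [1] c ⇒ {p1}
  — P admits the full trace.
Run σ = ⟨c⟩ on Q: start {q0}
  [1] c ⇒ ∅  — Q cannot continue

trace-distinct — witness ⟨c⟩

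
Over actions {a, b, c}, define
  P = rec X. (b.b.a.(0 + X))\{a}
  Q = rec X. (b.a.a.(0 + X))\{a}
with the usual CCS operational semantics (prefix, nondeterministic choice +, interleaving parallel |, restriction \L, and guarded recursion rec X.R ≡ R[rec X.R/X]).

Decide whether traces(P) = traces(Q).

LTS(P): 3 reachable states
  p0 = rec X. (b.b.a.(0 + X))\{a} | --b--▸ p1
  p1 = (b.a.(0 + (rec X. (b.b.a.(0 + X))\{a})))\{a} | --b--▸ p2
  p2 = (a.(0 + (rec X. (b.b.a.(0 + X))\{a})))\{a} | (no moves)
LTS(Q): 2 reachable states
  q0 = rec X. (b.a.a.(0 + X))\{a} | --b--▸ q1
  q1 = (a.a.(0 + (rec X. (b.a.a.(0 + X))\{a})))\{a} | (no moves)
Trace ⟨bb⟩ through P, begin at {p0}:
  step 1 (b): {p1}
  step 2 (b): {p2}
  — P admits the full trace.
Trace ⟨bb⟩ through Q, begin at {q0}:
  step 1 (b): {q1}
  step 2 (b): ∅  — Q cannot continue

traces(P) ≠ traces(Q) — witness ⟨bb⟩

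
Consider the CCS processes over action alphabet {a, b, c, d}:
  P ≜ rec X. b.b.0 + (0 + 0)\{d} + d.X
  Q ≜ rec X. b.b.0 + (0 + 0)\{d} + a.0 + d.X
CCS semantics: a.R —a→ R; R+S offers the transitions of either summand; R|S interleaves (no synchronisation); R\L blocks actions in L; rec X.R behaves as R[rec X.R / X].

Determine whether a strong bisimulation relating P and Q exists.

NO

Reachable graph of P (3 states):
  m0 = rec X. b.b.0 + (0 + 0)\{d} + d.X | =b=> m1, =d=> m0
  m1 = b.0 | =b=> m2
  m2 = 0 | (no moves)
Reachable graph of Q (3 states):
  n0 = rec X. b.b.0 + (0 + 0)\{d} + a.0 + d.X | =a=> n1, =b=> n2, =d=> n0
  n1 = 0 | (no moves)
  n2 = b.0 | =b=> n1
Coarsest stable partition (strong bisimilarity classes):
  B0 = {m0}
  B1 = {m1, n2}
  B2 = {m2, n1}
  B3 = {n0}
m0 ∈ B0, n0 ∈ B3 → different blocks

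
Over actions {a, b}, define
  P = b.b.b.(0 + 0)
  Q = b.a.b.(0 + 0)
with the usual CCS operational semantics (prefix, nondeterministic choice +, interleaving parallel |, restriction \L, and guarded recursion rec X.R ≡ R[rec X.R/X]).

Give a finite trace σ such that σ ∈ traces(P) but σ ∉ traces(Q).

bb

P's transition system — 4 states:
  m0 = b.b.b.(0 + 0) ⊢ ··b··> m1
  m1 = b.b.(0 + 0) ⊢ ··b··> m2
  m2 = b.(0 + 0) ⊢ ··b··> m3
  m3 = 0 + 0 ⊢ (no moves)
Q's transition system — 4 states:
  n0 = b.a.b.(0 + 0) ⊢ ··b··> n1
  n1 = a.b.(0 + 0) ⊢ ··a··> n2
  n2 = b.(0 + 0) ⊢ ··b··> n3
  n3 = 0 + 0 ⊢ (no moves)
Trace ⟨bb⟩ through P, begin at {m0}:
  after b @ step 1: {m1}
  after b @ step 2: {m2}
  ✓ P
Trace ⟨bb⟩ through Q, begin at {n0}:
  after b @ step 1: {n1}
  after b @ step 2: no successor for Q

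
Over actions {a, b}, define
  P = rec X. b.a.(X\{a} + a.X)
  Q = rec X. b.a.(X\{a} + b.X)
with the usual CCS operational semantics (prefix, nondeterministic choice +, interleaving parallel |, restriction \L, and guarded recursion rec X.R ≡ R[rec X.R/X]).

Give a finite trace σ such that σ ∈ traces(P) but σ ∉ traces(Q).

LTS(P): 4 reachable states
  p0 = rec X. b.a.(X\{a} + a.X) ⊢ ··b··> p1
  p1 = a.((rec X. b.a.(X\{a} + a.X))\{a} + a.(rec X. b.a.(X\{a} + a.X))) ⊢ ··a··> p2
  p2 = (rec X. b.a.(X\{a} + a.X))\{a} + a.(rec X. b.a.(X\{a} + a.X)) ⊢ ··a··> p0, ··b··> p3
  p3 = (a.((rec X. b.a.(X\{a} + a.X))\{a} + a.(rec X. b.a.(X\{a} + a.X))))\{a} ⊢ ·
LTS(Q): 4 reachable states
  q0 = rec X. b.a.(X\{a} + b.X) ⊢ ··b··> q1
  q1 = a.((rec X. b.a.(X\{a} + b.X))\{a} + b.(rec X. b.a.(X\{a} + b.X))) ⊢ ··a··> q2
  q2 = (rec X. b.a.(X\{a} + b.X))\{a} + b.(rec X. b.a.(X\{a} + b.X)) ⊢ ··b··> q0, ··b··> q3
  q3 = (a.((rec X. b.a.(X\{a} + b.X))\{a} + b.(rec X. b.a.(X\{a} + b.X))))\{a} ⊢ ·
Trace ⟨baa⟩ through P, begin at {p0}:
  after b @ step 1: {p1}
  after a @ step 2: {p2}
  after a @ step 3: {p0}
  — P admits the full trace.
Trace ⟨baa⟩ through Q, begin at {q0}:
  after b @ step 1: {q1}
  after a @ step 2: {q2}
  after a @ step 3: no successor for Q

baa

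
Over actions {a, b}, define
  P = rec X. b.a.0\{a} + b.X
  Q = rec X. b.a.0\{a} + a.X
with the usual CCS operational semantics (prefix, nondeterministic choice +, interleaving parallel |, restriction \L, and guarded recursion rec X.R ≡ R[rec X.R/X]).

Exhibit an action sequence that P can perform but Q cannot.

LTS(P): 3 reachable states
  p0 = rec X. b.a.0\{a} + b.X ⊢ =b=> p0, =b=> p1
  p1 = a.0\{a} ⊢ =a=> p2
  p2 = 0\{a} ⊢ deadlocked
LTS(Q): 3 reachable states
  q0 = rec X. b.a.0\{a} + a.X ⊢ =a=> q0, =b=> q1
  q1 = a.0\{a} ⊢ =a=> q2
  q2 = 0\{a} ⊢ deadlocked
Trace ⟨bb⟩ through P, begin at {p0}:
  [1] b ⇒ {p0, p1}
  [2] b ⇒ {p0, p1}
  — P admits the full trace.
Trace ⟨bb⟩ through Q, begin at {q0}:
  [1] b ⇒ {q1}
  [2] b ⇒ ∅ (Q stuck)

bb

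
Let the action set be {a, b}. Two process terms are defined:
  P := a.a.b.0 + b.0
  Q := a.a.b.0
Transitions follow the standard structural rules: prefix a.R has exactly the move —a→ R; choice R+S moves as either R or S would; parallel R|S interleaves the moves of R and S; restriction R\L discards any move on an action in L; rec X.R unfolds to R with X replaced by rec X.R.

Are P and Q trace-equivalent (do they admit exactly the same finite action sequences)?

traces(P) ≠ traces(Q) — witness ⟨b⟩

P's transition system — 4 states:
  m0 = a.a.b.0 + b.0 → -a-> m1, -b-> m2
  m1 = a.b.0 → -a-> m3
  m2 = 0 → deadlocked
  m3 = b.0 → -b-> m2
Q's transition system — 4 states:
  n0 = a.a.b.0 → -a-> n1
  n1 = a.b.0 → -a-> n2
  n2 = b.0 → -b-> n3
  n3 = 0 → deadlocked
Trace ⟨b⟩ through P, begin at {m0}:
  [1] b ⇒ {m2}
  P completes σ.
Trace ⟨b⟩ through Q, begin at {n0}:
  [1] b ⇒ no successor for Q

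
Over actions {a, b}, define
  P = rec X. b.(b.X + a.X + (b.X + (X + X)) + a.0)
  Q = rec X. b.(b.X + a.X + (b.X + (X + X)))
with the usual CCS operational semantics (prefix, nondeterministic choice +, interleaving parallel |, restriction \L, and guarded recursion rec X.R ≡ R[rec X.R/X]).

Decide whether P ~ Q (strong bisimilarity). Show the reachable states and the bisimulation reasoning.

P ≁ Q

LTS(P): 3 reachable states
  u0 = rec X. b.(b.X + a.X + (b.X + (X + X)) + a.0) → --b--▸ u1
  u1 = b.(rec X. b.(b.X + a.X + (b.X + (X + X)) + a.0)) + a.(rec X. b.(b.X + a.X + (b.X + (X + X)) + a.0)) + (b.(rec X. b.(b.X + a.X + (b.X + (X + X)) + a.0)) + ((rec X. b.(b.X + a.X + (b.X + (X + X)) + a.0)) + (rec X. b.(b.X + a.X + (b.X + (X + X)) + a.0)))) + a.0 → --a--▸ u0, --a--▸ u2, --b--▸ u0, --b--▸ u1
  u2 = 0 → deadlocked
LTS(Q): 2 reachable states
  v0 = rec X. b.(b.X + a.X + (b.X + (X + X))) → --b--▸ v1
  v1 = b.(rec X. b.(b.X + a.X + (b.X + (X + X)))) + a.(rec X. b.(b.X + a.X + (b.X + (X + X)))) + (b.(rec X. b.(b.X + a.X + (b.X + (X + X)))) + ((rec X. b.(b.X + a.X + (b.X + (X + X)))) + (rec X. b.(b.X + a.X + (b.X + (X + X)))))) → --a--▸ v0, --b--▸ v0, --b--▸ v1
Partition-refinement fixed point:
  B0 = {u0}
  B1 = {u1}
  B2 = {u2}
  B3 = {v0}
  B4 = {v1}
u0 ∈ B0, v0 ∈ B3 → different blocks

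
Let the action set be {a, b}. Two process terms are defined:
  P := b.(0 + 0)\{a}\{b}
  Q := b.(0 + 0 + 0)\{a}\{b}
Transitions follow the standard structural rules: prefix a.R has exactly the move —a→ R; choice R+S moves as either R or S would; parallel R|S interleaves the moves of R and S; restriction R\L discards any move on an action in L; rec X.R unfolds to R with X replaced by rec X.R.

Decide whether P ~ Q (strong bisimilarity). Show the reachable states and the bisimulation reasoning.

LTS(P): 2 reachable states
  m0 = b.(0 + 0)\{a}\{b} has moves =b=> m1
  m1 = (0 + 0)\{a}\{b} has moves ∅
LTS(Q): 2 reachable states
  n0 = b.(0 + 0 + 0)\{a}\{b} has moves =b=> n1
  n1 = (0 + 0 + 0)\{a}\{b} has moves ∅
Coarsest stable partition (strong bisimilarity classes):
  B0 = {m0, n0}
  B1 = {m1, n1}
m0 ∈ B0, n0 ∈ B0 → same block

P ~ Q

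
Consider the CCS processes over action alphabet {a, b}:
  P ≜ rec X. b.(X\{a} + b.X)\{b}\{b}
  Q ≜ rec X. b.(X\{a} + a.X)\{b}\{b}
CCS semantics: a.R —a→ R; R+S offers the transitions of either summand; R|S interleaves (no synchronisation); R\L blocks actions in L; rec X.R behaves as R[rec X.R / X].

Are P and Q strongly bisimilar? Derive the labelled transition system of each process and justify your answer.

P's transition system — 2 states:
  s0 = rec X. b.(X\{a} + b.X)\{b}\{b} ⊢ =b=> s1
  s1 = ((rec X. b.(X\{a} + b.X)\{b}\{b})\{a} + b.(rec X. b.(X\{a} + b.X)\{b}\{b}))\{b}\{b} ⊢ deadlocked
Q's transition system — 3 states:
  t0 = rec X. b.(X\{a} + a.X)\{b}\{b} ⊢ =b=> t1
  t1 = ((rec X. b.(X\{a} + a.X)\{b}\{b})\{a} + a.(rec X. b.(X\{a} + a.X)\{b}\{b}))\{b}\{b} ⊢ =a=> t2
  t2 = (rec X. b.(X\{a} + a.X)\{b}\{b})\{b}\{b} ⊢ deadlocked
Coarsest stable partition (strong bisimilarity classes):
  B0 = {s0}
  B1 = {s1, t2}
  B2 = {t0}
  B3 = {t1}
s0 ∈ B0, t0 ∈ B2 → different blocks

NO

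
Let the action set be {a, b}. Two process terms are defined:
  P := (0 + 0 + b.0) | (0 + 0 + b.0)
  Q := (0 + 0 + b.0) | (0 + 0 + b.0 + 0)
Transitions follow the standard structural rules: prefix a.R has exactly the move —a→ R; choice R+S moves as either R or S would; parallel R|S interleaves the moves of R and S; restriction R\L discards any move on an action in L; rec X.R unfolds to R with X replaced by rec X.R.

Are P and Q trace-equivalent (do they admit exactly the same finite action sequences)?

traces(P) = traces(Q)

LTS(P): 4 reachable states
  s0 = (0 + 0 + b.0) | (0 + 0 + b.0) has moves ··b··> s1, ··b··> s2
  s1 = (0 + 0 + b.0) | 0 has moves ··b··> s3
  s2 = 0 | (0 + 0 + b.0) has moves ··b··> s3
  s3 = 0 | 0 has moves (no moves)
LTS(Q): 4 reachable states
  t0 = (0 + 0 + b.0) | (0 + 0 + b.0 + 0) has moves ··b··> t1, ··b··> t2
  t1 = (0 + 0 + b.0) | 0 has moves ··b··> t3
  t2 = 0 | (0 + 0 + b.0 + 0) has moves ··b··> t3
  t3 = 0 | 0 has moves (no moves)
Partition-refinement fixed point:
  B0 = {s0, t0}
  B1 = {s1, s2, t1, t2}
  B2 = {s3, t3}
s0 ∈ B0, t0 ∈ B0 → same block
Bisimilar ⇒ trace-equivalent.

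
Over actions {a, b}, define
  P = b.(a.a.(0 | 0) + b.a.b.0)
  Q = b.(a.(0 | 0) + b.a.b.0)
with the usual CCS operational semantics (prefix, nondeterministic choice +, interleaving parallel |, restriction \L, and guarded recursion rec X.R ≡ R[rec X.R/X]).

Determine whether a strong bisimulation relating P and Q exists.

P ≁ Q

Reachable graph of P (7 states):
  s0 = b.(a.a.(0 | 0) + b.a.b.0) ⊢ ··b··> s1
  s1 = a.a.(0 | 0) + b.a.b.0 ⊢ ··a··> s2, ··b··> s3
  s2 = a.(0 | 0) ⊢ ··a··> s4
  s3 = a.b.0 ⊢ ··a··> s5
  s4 = 0 | 0 ⊢ deadlocked
  s5 = b.0 ⊢ ··b··> s6
  s6 = 0 ⊢ deadlocked
Reachable graph of Q (6 states):
  t0 = b.(a.(0 | 0) + b.a.b.0) ⊢ ··b··> t1
  t1 = a.(0 | 0) + b.a.b.0 ⊢ ··a··> t2, ··b··> t3
  t2 = 0 | 0 ⊢ deadlocked
  t3 = a.b.0 ⊢ ··a··> t4
  t4 = b.0 ⊢ ··b··> t5
  t5 = 0 ⊢ deadlocked
Partition-refinement fixed point:
  B0 = {s0}
  B1 = {s1}
  B2 = {s2}
  B3 = {s4, s6, t2, t5}
  B4 = {s3, t3}
  B5 = {s5, t4}
  B6 = {t0}
  B7 = {t1}
s0 ∈ B0, t0 ∈ B6 → different blocks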